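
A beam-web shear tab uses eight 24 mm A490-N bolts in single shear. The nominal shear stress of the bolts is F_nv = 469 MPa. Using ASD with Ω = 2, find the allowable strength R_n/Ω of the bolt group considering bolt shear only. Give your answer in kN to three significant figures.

A_b = π × 24² / 4 = 452.4 mm².
R_n = F_nv · A_b · n · n_s = 469 × 452.4 × 8 × 1 / 1000 = 1697 kN.
Allowable strength R_n/Ω = 1697 / 2 = 849 kN.

849 kN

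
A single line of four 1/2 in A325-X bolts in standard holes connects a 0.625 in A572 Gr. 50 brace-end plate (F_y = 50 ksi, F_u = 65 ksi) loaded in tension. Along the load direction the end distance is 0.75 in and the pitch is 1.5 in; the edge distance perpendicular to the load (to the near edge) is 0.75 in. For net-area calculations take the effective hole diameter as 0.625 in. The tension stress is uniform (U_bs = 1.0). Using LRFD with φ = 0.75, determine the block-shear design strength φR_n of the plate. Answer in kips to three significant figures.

Shear plane L_v = 0.75 + 3·1.5 = 5.25 in; A_gv = 5.25 × 0.625 = 3.281 in².
A_nv = (5.25 − 3.5·0.625) × 0.625 = 1.914 in².
A_nt = (0.75 − 0.5·0.625) × 0.625 = 0.2734 in².
0.6 F_u A_nv = 74.65 kips; 0.6 F_y A_gv = 98.44 kips → shear rupture governs the shear term.
R_n = 74.65 + 1.0 × 65 × 0.2734 = 92.42 kips.
Design strength φR_n = 0.75 × 92.42 = 69.3 kips.

69.3 kips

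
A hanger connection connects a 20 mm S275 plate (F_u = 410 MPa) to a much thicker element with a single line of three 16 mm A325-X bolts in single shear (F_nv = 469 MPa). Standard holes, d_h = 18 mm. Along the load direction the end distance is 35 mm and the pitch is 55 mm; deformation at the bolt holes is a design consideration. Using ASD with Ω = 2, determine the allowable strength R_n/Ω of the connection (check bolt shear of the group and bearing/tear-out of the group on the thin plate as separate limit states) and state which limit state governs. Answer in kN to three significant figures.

141 kN (bolt shear governs)

Bolt shear: A_b = π·16²/4 = 201.1 mm²; R_n = 469 × 201.1 × 3 × 1 / 1000 = 282.9 kN → 282.9 / 2 = 141 kN.
Bearing (1.2 l_c t F_u ≤ 2.4 d t F_u): upper limit = 2.4·16·20·410 / 1000 = 314.9 kN.
  Edge l_c = 35 − 18/2 = 26 → r_n = 255.8 kN; interior l_c = 55 − 18 = 37 → r_n = 314.9 kN.
  R_n,bearing = 1·255.8 + 2·314.9 = 885.6 kN → 885.6 / 2 = 443 kN.
Bolt shear governs: 141 kN.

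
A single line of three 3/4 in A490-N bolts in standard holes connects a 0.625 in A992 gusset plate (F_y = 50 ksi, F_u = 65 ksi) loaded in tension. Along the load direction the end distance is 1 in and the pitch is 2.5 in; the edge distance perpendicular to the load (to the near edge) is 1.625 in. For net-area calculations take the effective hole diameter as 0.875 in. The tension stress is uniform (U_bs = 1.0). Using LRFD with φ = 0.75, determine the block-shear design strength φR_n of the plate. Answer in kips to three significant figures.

106 kips

Shear plane L_v = 1 + 2·2.5 = 6 in; A_gv = 6 × 0.625 = 3.75 in².
A_nv = (6 − 2.5·0.875) × 0.625 = 2.383 in².
A_nt = (1.625 − 0.5·0.875) × 0.625 = 0.7422 in².
0.6 F_u A_nv = 92.93 kips; 0.6 F_y A_gv = 112.5 kips → shear rupture governs the shear term.
R_n = 92.93 + 1.0 × 65 × 0.7422 = 141.2 kips.
Design strength φR_n = 0.75 × 141.2 = 106 kips.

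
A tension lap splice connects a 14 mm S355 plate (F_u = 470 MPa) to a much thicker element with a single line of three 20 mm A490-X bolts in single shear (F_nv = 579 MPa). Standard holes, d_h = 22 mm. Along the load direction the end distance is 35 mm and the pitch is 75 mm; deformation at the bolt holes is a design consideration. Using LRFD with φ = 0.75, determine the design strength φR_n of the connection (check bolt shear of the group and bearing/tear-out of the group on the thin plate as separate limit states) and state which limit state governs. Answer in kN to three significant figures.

409 kN (bolt shear governs)

Bolt shear: A_b = π·20²/4 = 314.2 mm²; R_n = 579 × 314.2 × 3 × 1 / 1000 = 545.7 kN → 0.75 × 545.7 = 409 kN.
Bearing (1.2 l_c t F_u ≤ 2.4 d t F_u): upper limit = 2.4·20·14·470 / 1000 = 315.8 kN.
  Edge l_c = 35 − 22/2 = 24 → r_n = 189.5 kN; interior l_c = 75 − 22 = 53 → r_n = 315.8 kN.
  R_n,bearing = 1·189.5 + 2·315.8 = 821.2 kN → 0.75 × 821.2 = 616 kN.
Bolt shear governs: 409 kN.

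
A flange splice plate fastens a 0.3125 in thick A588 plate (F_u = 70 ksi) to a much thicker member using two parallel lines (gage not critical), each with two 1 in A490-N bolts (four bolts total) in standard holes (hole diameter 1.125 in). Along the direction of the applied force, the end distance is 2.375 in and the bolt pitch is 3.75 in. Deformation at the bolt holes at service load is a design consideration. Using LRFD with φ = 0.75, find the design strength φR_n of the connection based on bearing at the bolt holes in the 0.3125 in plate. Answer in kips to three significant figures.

Per bolt r_n = 1.2 l_c t F_u ≤ 2.4 d t F_u; upper limit = 2.4 × 1 × 0.3125 × 70 = 52.5 kips.
Edge bolt: l_c = 2.375 − 1.125/2 = 1.812 in → 1.2 × 1.812 × 0.3125 × 70 = 47.58 → r_n = 47.58 kips.
Interior bolts: l_c = 3.75 − 1.125 = 2.625 in → 1.2 × 2.625 × 0.3125 × 70 = 68.91 → r_n = 52.5 kips.
R_n = 2 × 47.58 + 2 × 52.5 = 200.2 kips.
Design strength φR_n = 0.75 × 200.2 = 150 kips.

150 kips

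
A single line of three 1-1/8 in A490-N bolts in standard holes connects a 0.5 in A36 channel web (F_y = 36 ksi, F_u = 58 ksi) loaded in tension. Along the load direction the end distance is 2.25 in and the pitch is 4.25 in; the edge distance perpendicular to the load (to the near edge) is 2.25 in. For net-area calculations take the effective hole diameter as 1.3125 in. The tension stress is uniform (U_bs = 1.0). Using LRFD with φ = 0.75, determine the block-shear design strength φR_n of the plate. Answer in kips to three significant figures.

122 kips

Shear plane L_v = 2.25 + 2·4.25 = 10.75 in; A_gv = 10.75 × 0.5 = 5.375 in².
A_nv = (10.75 − 2.5·1.3125) × 0.5 = 3.734 in².
A_nt = (2.25 − 0.5·1.3125) × 0.5 = 0.7969 in².
0.6 F_u A_nv = 130 kips; 0.6 F_y A_gv = 116.1 kips → shear yielding governs the shear term.
R_n = 116.1 + 1.0 × 58 × 0.7969 = 162.3 kips.
Design strength φR_n = 0.75 × 162.3 = 122 kips.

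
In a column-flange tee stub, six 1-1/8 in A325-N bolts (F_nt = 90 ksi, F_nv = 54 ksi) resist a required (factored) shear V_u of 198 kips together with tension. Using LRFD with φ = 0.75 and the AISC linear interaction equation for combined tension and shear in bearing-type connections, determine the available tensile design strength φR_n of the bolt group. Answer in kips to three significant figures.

A_b = π·1.125²/4 = 0.994 in²; f_rv = 198 / (6 × 0.994) = 33.2 ksi.
F'_nt = 1.3 F_nt − (F_nt / φF_nv) f_rv = 1.3·90 − (90/(0.75·54))·33.2 = 43.23 ksi, capped at F_nt → F'_nt = 43.23 ksi.
R_n = F'_nt · A_b · n = 43.23 × 0.994 × 6 = 257.8 kips.
Design strength φR_n = 0.75 × 257.8 = 193 kips.

193 kips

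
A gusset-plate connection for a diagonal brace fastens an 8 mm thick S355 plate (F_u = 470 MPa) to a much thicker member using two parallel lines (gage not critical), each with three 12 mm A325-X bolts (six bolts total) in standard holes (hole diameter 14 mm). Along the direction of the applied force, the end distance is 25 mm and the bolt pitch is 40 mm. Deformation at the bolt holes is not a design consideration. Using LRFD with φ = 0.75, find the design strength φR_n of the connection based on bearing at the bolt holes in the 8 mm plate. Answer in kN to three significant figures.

558 kN

Per bolt r_n = 1.5 l_c t F_u ≤ 3.0 d t F_u; upper limit = 3.0 × 12 × 8 × 470 / 1000 = 135.4 kN.
Edge bolt: l_c = 25 − 14/2 = 18 mm → 1.5 × 18 × 8 × 470 / 1000 = 101.5 → r_n = 101.5 kN.
Interior bolts: l_c = 40 − 14 = 26 mm → 1.5 × 26 × 8 × 470 / 1000 = 146.6 → r_n = 135.4 kN.
R_n = 2 × 101.5 + 4 × 135.4 = 744.5 kN.
Design strength φR_n = 0.75 × 744.5 = 558 kN.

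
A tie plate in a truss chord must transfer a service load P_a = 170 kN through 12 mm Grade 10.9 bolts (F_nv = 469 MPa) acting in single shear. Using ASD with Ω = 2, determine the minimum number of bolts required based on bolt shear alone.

A_b = π·12²/4 = 113.1 mm².
Per-bolt allowable strength R_n/Ω = 469 × 113.1 × 1 / 1000 / 2 = 26.52 kN.
n ≥ 170 / 26.52 = 6.41 → use 7 bolts.

7 bolts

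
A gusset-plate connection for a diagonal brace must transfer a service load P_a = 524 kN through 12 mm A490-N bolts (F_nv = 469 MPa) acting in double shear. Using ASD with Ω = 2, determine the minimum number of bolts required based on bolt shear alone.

A_b = π·12²/4 = 113.1 mm².
Per-bolt allowable strength R_n/Ω = 469 × 113.1 × 2 / 1000 / 2 = 53.04 kN.
n ≥ 524 / 53.04 = 9.879 → use 10 bolts.

10 bolts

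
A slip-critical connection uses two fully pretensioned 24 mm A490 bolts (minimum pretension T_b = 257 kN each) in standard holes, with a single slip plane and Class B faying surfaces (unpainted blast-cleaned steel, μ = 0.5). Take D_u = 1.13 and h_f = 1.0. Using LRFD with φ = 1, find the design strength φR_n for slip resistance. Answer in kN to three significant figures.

R_n = μ · D_u · h_f · T_b · n_s · n_b = 0.5 × 1.13 × 1.0 × 257 × 1 × 2 = 290.4 kN.
Design strength φR_n = 1 × 290.4 = 290 kN.

290 kN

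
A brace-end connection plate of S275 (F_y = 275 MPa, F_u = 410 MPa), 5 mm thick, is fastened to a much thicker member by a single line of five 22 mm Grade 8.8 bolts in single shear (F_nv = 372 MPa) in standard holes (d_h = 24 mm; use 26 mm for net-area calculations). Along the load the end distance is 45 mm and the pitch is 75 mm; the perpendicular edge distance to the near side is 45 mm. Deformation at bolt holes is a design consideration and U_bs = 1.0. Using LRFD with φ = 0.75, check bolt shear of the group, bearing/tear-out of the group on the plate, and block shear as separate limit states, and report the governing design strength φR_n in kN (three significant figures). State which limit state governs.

Bolt shear: A_b = π·22²/4 = 380.1 mm²; R_n = 372 × 380.1 × 5 × 1 / 1000 = 707 kN → 0.75 × 707 = 530 kN.
Bearing: edge l_c = 33, r_n = 81.18 kN; interior l_c = 51, r_n = 108.2 kN; R_n = 81.18 + 4·108.2 = 514.1 kN → 386 kN.
Block shear: A_gv = 1725, A_nv = 1140, A_nt = 160 mm²; R_n = min(0.6F_uA_nv, 0.6F_yA_gv) + U_bs·F_u·A_nt = 346 kN → 260 kN.
Block shear governs: 260 kN.

260 kN (block shear governs)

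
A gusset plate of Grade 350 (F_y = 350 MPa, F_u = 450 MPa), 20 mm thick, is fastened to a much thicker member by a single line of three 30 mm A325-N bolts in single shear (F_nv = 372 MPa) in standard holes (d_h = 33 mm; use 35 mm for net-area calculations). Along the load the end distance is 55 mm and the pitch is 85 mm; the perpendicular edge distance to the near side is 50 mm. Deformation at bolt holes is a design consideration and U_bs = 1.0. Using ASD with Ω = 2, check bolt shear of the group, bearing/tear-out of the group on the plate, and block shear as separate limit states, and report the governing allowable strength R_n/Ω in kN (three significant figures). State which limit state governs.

Bolt shear: A_b = π·30²/4 = 706.9 mm²; R_n = 372 × 706.9 × 3 × 1 / 1000 = 788.9 kN → 788.9 / 2 = 394 kN.
Bearing: edge l_c = 38.5, r_n = 415.8 kN; interior l_c = 52, r_n = 561.6 kN; R_n = 415.8 + 2·561.6 = 1539 kN → 770 kN.
Block shear: A_gv = 4500, A_nv = 2750, A_nt = 650 mm²; R_n = min(0.6F_uA_nv, 0.6F_yA_gv) + U_bs·F_u·A_nt = 1035 kN → 518 kN.
Bolt shear governs: 394 kN.

394 kN (bolt shear governs)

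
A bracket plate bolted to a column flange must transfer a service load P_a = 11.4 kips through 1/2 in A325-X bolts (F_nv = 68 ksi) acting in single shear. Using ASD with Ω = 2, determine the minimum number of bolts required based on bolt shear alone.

A_b = π·0.5²/4 = 0.1963 in².
Per-bolt allowable strength R_n/Ω = 68 × 0.1963 × 1 / 2 = 6.676 kips.
n ≥ 11.4 / 6.676 = 1.708 → use 2 bolts.

2 bolts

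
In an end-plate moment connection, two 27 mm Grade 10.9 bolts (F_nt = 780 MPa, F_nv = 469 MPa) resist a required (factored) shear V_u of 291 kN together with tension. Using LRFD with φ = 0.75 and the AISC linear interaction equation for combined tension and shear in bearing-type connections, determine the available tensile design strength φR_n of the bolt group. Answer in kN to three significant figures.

387 kN

A_b = π·27²/4 = 572.6 mm²; f_rv = 291 × 1000 / (2 × 572.6) = 254.1 MPa.
F'_nt = 1.3 F_nt − (F_nt / φF_nv) f_rv = 1.3·780 − (780/(0.75·469))·254.1 = 450.5 MPa, capped at F_nt → F'_nt = 450.5 MPa.
R_n = F'_nt · A_b · n = 450.5 × 572.6 × 2 / 1000 = 515.9 kN.
Design strength φR_n = 0.75 × 515.9 = 387 kN.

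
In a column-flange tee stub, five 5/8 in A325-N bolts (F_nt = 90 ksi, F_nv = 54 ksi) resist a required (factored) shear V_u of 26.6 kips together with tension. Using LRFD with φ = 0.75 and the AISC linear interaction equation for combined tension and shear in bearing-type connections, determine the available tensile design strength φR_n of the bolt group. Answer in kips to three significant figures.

A_b = π·0.625²/4 = 0.3068 in²; f_rv = 26.6 / (5 × 0.3068) = 17.34 ksi.
F'_nt = 1.3 F_nt − (F_nt / φF_nv) f_rv = 1.3·90 − (90/(0.75·54))·17.34 = 78.47 ksi, capped at F_nt → F'_nt = 78.47 ksi.
R_n = F'_nt · A_b · n = 78.47 × 0.3068 × 5 = 120.4 kips.
Design strength φR_n = 0.75 × 120.4 = 90.3 kips.

90.3 kips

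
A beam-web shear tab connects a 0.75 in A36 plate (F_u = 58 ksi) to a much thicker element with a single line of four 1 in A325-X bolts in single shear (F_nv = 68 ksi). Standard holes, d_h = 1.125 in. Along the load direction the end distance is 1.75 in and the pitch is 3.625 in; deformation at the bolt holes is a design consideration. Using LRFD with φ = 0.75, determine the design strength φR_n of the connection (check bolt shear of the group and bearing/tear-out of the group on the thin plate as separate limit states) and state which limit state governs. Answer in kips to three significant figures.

160 kips (bolt shear governs)

Bolt shear: A_b = π·1²/4 = 0.7854 in²; R_n = 68 × 0.7854 × 4 × 1 = 213.6 kips → 0.75 × 213.6 = 160 kips.
Bearing (1.2 l_c t F_u ≤ 2.4 d t F_u): upper limit = 2.4·1·0.75·58 = 104.4 kips.
  Edge l_c = 1.75 − 1.125/2 = 1.188 → r_n = 61.99 kips; interior l_c = 3.625 − 1.125 = 2.5 → r_n = 104.4 kips.
  R_n,bearing = 1·61.99 + 3·104.4 = 375.2 kips → 0.75 × 375.2 = 281 kips.
Bolt shear governs: 160 kips.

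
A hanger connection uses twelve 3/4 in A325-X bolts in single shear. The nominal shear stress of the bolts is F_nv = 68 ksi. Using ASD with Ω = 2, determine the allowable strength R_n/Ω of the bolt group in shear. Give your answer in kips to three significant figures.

A_b = π × 0.75² / 4 = 0.4418 in².
R_n = F_nv · A_b · n · n_s = 68 × 0.4418 × 12 × 1 = 360.5 kips.
Allowable strength R_n/Ω = 360.5 / 2 = 180 kips.

180 kips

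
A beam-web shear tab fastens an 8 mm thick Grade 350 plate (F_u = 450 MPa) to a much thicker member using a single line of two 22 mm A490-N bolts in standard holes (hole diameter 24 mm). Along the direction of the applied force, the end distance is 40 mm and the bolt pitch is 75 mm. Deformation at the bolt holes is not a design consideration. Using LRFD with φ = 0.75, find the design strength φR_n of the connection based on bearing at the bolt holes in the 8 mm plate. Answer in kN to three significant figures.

Per bolt r_n = 1.5 l_c t F_u ≤ 3.0 d t F_u; upper limit = 3.0 × 22 × 8 × 450 / 1000 = 237.6 kN.
Edge bolt: l_c = 40 − 24/2 = 28 mm → 1.5 × 28 × 8 × 450 / 1000 = 151.2 → r_n = 151.2 kN.
Interior bolts: l_c = 75 − 24 = 51 mm → 1.5 × 51 × 8 × 450 / 1000 = 275.4 → r_n = 237.6 kN.
R_n = 1 × 151.2 + 1 × 237.6 = 388.8 kN.
Design strength φR_n = 0.75 × 388.8 = 292 kN.

292 kN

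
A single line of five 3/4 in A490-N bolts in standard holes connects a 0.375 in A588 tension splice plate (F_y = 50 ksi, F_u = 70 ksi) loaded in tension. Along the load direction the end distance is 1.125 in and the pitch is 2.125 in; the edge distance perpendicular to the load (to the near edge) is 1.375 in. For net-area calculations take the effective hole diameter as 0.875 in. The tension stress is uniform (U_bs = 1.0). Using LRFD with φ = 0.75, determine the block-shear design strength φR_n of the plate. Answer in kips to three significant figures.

85.6 kips

Shear plane L_v = 1.125 + 4·2.125 = 9.625 in; A_gv = 9.625 × 0.375 = 3.609 in².
A_nv = (9.625 − 4.5·0.875) × 0.375 = 2.133 in².
A_nt = (1.375 − 0.5·0.875) × 0.375 = 0.3516 in².
0.6 F_u A_nv = 89.58 kips; 0.6 F_y A_gv = 108.3 kips → shear rupture governs the shear term.
R_n = 89.58 + 1.0 × 70 × 0.3516 = 114.2 kips.
Design strength φR_n = 0.75 × 114.2 = 85.6 kips.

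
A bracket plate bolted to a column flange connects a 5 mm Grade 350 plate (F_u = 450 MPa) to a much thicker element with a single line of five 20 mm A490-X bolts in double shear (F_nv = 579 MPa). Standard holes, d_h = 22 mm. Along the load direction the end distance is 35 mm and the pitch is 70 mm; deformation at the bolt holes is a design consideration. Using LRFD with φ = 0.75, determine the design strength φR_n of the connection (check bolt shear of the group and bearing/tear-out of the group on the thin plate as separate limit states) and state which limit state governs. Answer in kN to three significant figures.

Bolt shear: A_b = π·20²/4 = 314.2 mm²; R_n = 579 × 314.2 × 5 × 2 / 1000 = 1819 kN → 0.75 × 1819 = 1360 kN.
Bearing (1.2 l_c t F_u ≤ 2.4 d t F_u): upper limit = 2.4·20·5·450 / 1000 = 108 kN.
  Edge l_c = 35 − 22/2 = 24 → r_n = 64.8 kN; interior l_c = 70 − 22 = 48 → r_n = 108 kN.
  R_n,bearing = 1·64.8 + 4·108 = 496.8 kN → 0.75 × 496.8 = 373 kN.
Bearing governs: 373 kN.

373 kN (bearing governs)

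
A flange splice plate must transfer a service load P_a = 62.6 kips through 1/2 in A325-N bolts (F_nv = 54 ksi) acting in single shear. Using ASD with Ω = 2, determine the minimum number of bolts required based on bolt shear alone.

A_b = π·0.5²/4 = 0.1963 in².
Per-bolt allowable strength R_n/Ω = 54 × 0.1963 × 1 / 2 = 5.301 kips.
n ≥ 62.6 / 5.301 = 11.81 → use 12 bolts.

12 bolts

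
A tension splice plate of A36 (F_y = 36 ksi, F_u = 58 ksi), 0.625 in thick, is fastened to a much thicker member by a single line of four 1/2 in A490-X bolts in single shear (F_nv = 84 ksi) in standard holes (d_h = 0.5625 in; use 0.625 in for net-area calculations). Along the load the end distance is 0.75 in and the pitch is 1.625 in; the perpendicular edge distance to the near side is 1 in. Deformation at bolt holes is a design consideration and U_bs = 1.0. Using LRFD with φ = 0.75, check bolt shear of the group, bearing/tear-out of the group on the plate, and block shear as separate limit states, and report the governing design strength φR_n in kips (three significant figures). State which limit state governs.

49.5 kips (bolt shear governs)

Bolt shear: A_b = π·0.5²/4 = 0.1963 in²; R_n = 84 × 0.1963 × 4 × 1 = 65.97 kips → 0.75 × 65.97 = 49.5 kips.
Bearing: edge l_c = 0.4688, r_n = 20.39 kips; interior l_c = 1.062, r_n = 43.5 kips; R_n = 20.39 + 3·43.5 = 150.9 kips → 113 kips.
Block shear: A_gv = 3.516, A_nv = 2.148, A_nt = 0.4297 in²; R_n = min(0.6F_uA_nv, 0.6F_yA_gv) + U_bs·F_u·A_nt = 99.69 kips → 74.8 kips.
Bolt shear governs: 49.5 kips.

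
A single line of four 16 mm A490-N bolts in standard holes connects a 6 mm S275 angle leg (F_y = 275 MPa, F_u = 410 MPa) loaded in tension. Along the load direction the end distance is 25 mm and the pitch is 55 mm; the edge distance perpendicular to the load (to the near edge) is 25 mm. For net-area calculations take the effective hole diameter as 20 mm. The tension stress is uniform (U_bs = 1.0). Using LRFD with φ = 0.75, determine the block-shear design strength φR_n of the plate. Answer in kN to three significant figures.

161 kN

Shear plane L_v = 25 + 3·55 = 190 mm; A_gv = 190 × 6 = 1140 mm².
A_nv = (190 − 3.5·20) × 6 = 720 mm².
A_nt = (25 − 0.5·20) × 6 = 90 mm².
0.6 F_u A_nv = 177.1 kN; 0.6 F_y A_gv = 188.1 kN → shear rupture governs the shear term.
R_n = 177.1 + 1.0 × 410 × 90 / 1000 = 214 kN.
Design strength φR_n = 0.75 × 214 = 161 kN.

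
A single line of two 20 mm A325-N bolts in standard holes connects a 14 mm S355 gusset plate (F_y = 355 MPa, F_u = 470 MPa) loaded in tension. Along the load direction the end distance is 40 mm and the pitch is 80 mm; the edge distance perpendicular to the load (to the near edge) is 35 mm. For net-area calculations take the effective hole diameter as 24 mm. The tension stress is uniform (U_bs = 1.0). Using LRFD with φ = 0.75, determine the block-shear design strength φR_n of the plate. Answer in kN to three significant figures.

362 kN

Shear plane L_v = 40 + 1·80 = 120 mm; A_gv = 120 × 14 = 1680 mm².
A_nv = (120 − 1.5·24) × 14 = 1176 mm².
A_nt = (35 − 0.5·24) × 14 = 322 mm².
0.6 F_u A_nv = 331.6 kN; 0.6 F_y A_gv = 357.8 kN → shear rupture governs the shear term.
R_n = 331.6 + 1.0 × 470 × 322 / 1000 = 483 kN.
Design strength φR_n = 0.75 × 483 = 362 kN.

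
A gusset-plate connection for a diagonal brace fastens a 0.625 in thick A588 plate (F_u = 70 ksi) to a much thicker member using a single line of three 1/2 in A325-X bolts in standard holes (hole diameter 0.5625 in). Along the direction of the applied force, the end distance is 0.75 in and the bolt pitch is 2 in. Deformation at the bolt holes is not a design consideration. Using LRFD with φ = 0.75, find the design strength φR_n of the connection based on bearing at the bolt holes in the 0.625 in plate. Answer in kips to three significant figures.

122 kips

Per bolt r_n = 1.5 l_c t F_u ≤ 3.0 d t F_u; upper limit = 3.0 × 0.5 × 0.625 × 70 = 65.62 kips.
Edge bolt: l_c = 0.75 − 0.5625/2 = 0.4688 in → 1.5 × 0.4688 × 0.625 × 70 = 30.76 → r_n = 30.76 kips.
Interior bolts: l_c = 2 − 0.5625 = 1.438 in → 1.5 × 1.438 × 0.625 × 70 = 94.34 → r_n = 65.62 kips.
R_n = 1 × 30.76 + 2 × 65.62 = 162 kips.
Design strength φR_n = 0.75 × 162 = 122 kips.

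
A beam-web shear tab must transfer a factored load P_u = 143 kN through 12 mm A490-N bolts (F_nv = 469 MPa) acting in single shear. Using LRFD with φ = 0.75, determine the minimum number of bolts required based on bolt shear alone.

A_b = π·12²/4 = 113.1 mm².
Per-bolt design strength φR_n = 0.75 × 469 × 113.1 × 1 / 1000 = 39.78 kN.
n ≥ 143 / 39.78 = 3.595 → use 4 bolts.

4 bolts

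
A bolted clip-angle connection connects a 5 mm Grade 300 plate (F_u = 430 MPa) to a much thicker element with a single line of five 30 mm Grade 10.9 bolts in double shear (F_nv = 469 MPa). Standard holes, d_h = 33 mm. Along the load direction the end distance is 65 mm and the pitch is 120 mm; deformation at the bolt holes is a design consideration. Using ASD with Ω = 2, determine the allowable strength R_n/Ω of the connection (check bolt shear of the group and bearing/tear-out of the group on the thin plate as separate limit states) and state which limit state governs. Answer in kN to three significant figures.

Bolt shear: A_b = π·30²/4 = 706.9 mm²; R_n = 469 × 706.9 × 5 × 2 / 1000 = 3315 kN → 3315 / 2 = 1660 kN.
Bearing (1.2 l_c t F_u ≤ 2.4 d t F_u): upper limit = 2.4·30·5·430 / 1000 = 154.8 kN.
  Edge l_c = 65 − 33/2 = 48.5 → r_n = 125.1 kN; interior l_c = 120 − 33 = 87 → r_n = 154.8 kN.
  R_n,bearing = 1·125.1 + 4·154.8 = 744.3 kN → 744.3 / 2 = 372 kN.
Bearing governs: 372 kN.

372 kN (bearing governs)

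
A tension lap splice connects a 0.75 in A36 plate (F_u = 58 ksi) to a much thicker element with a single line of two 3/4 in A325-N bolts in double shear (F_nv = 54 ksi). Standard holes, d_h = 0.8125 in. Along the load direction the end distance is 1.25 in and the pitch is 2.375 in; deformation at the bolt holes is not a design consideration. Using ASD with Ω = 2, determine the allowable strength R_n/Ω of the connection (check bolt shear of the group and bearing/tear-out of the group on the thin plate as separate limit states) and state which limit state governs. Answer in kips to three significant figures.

Bolt shear: A_b = π·0.75²/4 = 0.4418 in²; R_n = 54 × 0.4418 × 2 × 2 = 95.43 kips → 95.43 / 2 = 47.7 kips.
Bearing (1.5 l_c t F_u ≤ 3.0 d t F_u): upper limit = 3.0·0.75·0.75·58 = 97.88 kips.
  Edge l_c = 1.25 − 0.8125/2 = 0.8438 → r_n = 55.05 kips; interior l_c = 2.375 − 0.8125 = 1.562 → r_n = 97.88 kips.
  R_n,bearing = 1·55.05 + 1·97.88 = 152.9 kips → 152.9 / 2 = 76.5 kips.
Bolt shear governs: 47.7 kips.

47.7 kips (bolt shear governs)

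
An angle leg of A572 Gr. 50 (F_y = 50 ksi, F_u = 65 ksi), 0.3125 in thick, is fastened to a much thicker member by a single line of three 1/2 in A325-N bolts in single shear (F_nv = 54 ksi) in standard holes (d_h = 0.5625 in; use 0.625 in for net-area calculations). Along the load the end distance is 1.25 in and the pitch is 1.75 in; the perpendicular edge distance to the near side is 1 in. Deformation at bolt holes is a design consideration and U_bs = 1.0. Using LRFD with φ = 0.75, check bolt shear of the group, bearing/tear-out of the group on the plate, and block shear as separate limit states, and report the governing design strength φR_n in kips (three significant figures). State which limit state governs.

23.9 kips (bolt shear governs)

Bolt shear: A_b = π·0.5²/4 = 0.1963 in²; R_n = 54 × 0.1963 × 3 × 1 = 31.81 kips → 0.75 × 31.81 = 23.9 kips.
Bearing: edge l_c = 0.9688, r_n = 23.61 kips; interior l_c = 1.188, r_n = 24.38 kips; R_n = 23.61 + 2·24.38 = 72.36 kips → 54.3 kips.
Block shear: A_gv = 1.484, A_nv = 0.9961, A_nt = 0.2148 in²; R_n = min(0.6F_uA_nv, 0.6F_yA_gv) + U_bs·F_u·A_nt = 52.81 kips → 39.6 kips.
Bolt shear governs: 23.9 kips.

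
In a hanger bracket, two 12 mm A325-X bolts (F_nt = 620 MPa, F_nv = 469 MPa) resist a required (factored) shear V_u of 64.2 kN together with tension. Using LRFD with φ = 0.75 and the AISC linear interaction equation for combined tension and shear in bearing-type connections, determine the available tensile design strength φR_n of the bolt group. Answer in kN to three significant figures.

A_b = π·12²/4 = 113.1 mm²; f_rv = 64.2 × 1000 / (2 × 113.1) = 283.8 MPa.
F'_nt = 1.3 F_nt − (F_nt / φF_nv) f_rv = 1.3·620 − (620/(0.75·469))·283.8 = 305.7 MPa, capped at F_nt → F'_nt = 305.7 MPa.
R_n = F'_nt · A_b · n = 305.7 × 113.1 × 2 / 1000 = 69.15 kN.
Design strength φR_n = 0.75 × 69.15 = 51.9 kN.

51.9 kN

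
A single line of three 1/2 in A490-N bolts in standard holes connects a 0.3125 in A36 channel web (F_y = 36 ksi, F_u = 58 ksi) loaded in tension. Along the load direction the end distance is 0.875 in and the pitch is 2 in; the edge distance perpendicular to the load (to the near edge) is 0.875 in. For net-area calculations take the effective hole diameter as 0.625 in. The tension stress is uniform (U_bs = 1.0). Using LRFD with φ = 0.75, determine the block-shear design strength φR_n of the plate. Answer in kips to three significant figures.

32.3 kips

Shear plane L_v = 0.875 + 2·2 = 4.875 in; A_gv = 4.875 × 0.3125 = 1.523 in².
A_nv = (4.875 − 2.5·0.625) × 0.3125 = 1.035 in².
A_nt = (0.875 − 0.5·0.625) × 0.3125 = 0.1758 in².
0.6 F_u A_nv = 36.02 kips; 0.6 F_y A_gv = 32.91 kips → shear yielding governs the shear term.
R_n = 32.91 + 1.0 × 58 × 0.1758 = 43.1 kips.
Design strength φR_n = 0.75 × 43.1 = 32.3 kips.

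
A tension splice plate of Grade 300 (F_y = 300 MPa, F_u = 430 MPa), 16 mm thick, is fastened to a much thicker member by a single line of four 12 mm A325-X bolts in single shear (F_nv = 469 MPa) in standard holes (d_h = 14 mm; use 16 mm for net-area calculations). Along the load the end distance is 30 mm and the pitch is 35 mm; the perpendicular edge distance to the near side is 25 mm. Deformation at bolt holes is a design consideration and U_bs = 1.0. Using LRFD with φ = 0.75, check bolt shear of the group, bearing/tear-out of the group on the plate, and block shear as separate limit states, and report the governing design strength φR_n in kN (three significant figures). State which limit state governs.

159 kN (bolt shear governs)

Bolt shear: A_b = π·12²/4 = 113.1 mm²; R_n = 469 × 113.1 × 4 × 1 / 1000 = 212.2 kN → 0.75 × 212.2 = 159 kN.
Bearing: edge l_c = 23, r_n = 189.9 kN; interior l_c = 21, r_n = 173.4 kN; R_n = 189.9 + 3·173.4 = 710 kN → 533 kN.
Block shear: A_gv = 2160, A_nv = 1264, A_nt = 272 mm²; R_n = min(0.6F_uA_nv, 0.6F_yA_gv) + U_bs·F_u·A_nt = 443.1 kN → 332 kN.
Bolt shear governs: 159 kN.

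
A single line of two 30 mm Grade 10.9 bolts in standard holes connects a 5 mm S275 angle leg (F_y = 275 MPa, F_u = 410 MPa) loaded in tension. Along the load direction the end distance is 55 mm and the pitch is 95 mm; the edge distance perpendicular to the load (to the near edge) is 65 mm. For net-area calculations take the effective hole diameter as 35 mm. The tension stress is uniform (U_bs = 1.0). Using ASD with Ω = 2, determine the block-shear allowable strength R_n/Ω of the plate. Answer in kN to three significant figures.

109 kN

Shear plane L_v = 55 + 1·95 = 150 mm; A_gv = 150 × 5 = 750 mm².
A_nv = (150 − 1.5·35) × 5 = 487.5 mm².
A_nt = (65 − 0.5·35) × 5 = 237.5 mm².
0.6 F_u A_nv = 119.9 kN; 0.6 F_y A_gv = 123.8 kN → shear rupture governs the shear term.
R_n = 119.9 + 1.0 × 410 × 237.5 / 1000 = 217.3 kN.
Allowable strength R_n/Ω = 217.3 / 2 = 109 kN.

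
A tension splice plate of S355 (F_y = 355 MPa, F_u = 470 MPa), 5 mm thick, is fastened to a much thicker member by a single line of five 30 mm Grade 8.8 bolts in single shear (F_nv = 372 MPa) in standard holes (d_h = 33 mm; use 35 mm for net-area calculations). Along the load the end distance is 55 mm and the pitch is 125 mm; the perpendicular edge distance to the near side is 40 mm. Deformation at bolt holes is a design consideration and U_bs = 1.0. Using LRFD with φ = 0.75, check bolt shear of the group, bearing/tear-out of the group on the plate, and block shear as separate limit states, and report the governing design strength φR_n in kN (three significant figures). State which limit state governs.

Bolt shear: A_b = π·30²/4 = 706.9 mm²; R_n = 372 × 706.9 × 5 × 1 / 1000 = 1315 kN → 0.75 × 1315 = 986 kN.
Bearing: edge l_c = 38.5, r_n = 108.6 kN; interior l_c = 92, r_n = 169.2 kN; R_n = 108.6 + 4·169.2 = 785.4 kN → 589 kN.
Block shear: A_gv = 2775, A_nv = 1988, A_nt = 112.5 mm²; R_n = min(0.6F_uA_nv, 0.6F_yA_gv) + U_bs·F_u·A_nt = 613.4 kN → 460 kN.
Block shear governs: 460 kN.

460 kN (block shear governs)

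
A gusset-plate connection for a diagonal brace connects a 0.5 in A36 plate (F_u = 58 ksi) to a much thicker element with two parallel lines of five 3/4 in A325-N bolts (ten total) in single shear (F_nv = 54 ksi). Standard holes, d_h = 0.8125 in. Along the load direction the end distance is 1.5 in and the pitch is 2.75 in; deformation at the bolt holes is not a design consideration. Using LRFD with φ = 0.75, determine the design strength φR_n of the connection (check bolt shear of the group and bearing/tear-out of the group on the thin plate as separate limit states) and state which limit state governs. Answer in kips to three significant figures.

Bolt shear: A_b = π·0.75²/4 = 0.4418 in²; R_n = 54 × 0.4418 × 10 × 1 = 238.6 kips → 0.75 × 238.6 = 179 kips.
Bearing (1.5 l_c t F_u ≤ 3.0 d t F_u): upper limit = 3.0·0.75·0.5·58 = 65.25 kips.
  Edge l_c = 1.5 − 0.8125/2 = 1.094 → r_n = 47.58 kips; interior l_c = 2.75 − 0.8125 = 1.938 → r_n = 65.25 kips.
  R_n,bearing = 2·47.58 + 8·65.25 = 617.2 kips → 0.75 × 617.2 = 463 kips.
Bolt shear governs: 179 kips.

179 kips (bolt shear governs)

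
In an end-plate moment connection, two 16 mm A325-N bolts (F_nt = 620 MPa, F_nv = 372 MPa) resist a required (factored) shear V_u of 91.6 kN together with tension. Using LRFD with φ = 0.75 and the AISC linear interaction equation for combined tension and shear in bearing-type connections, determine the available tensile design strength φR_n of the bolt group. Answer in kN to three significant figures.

90.4 kN

A_b = π·16²/4 = 201.1 mm²; f_rv = 91.6 × 1000 / (2 × 201.1) = 227.8 MPa.
F'_nt = 1.3 F_nt − (F_nt / φF_nv) f_rv = 1.3·620 − (620/(0.75·372))·227.8 = 299.8 MPa, capped at F_nt → F'_nt = 299.8 MPa.
R_n = F'_nt · A_b · n = 299.8 × 201.1 × 2 / 1000 = 120.6 kN.
Design strength φR_n = 0.75 × 120.6 = 90.4 kN.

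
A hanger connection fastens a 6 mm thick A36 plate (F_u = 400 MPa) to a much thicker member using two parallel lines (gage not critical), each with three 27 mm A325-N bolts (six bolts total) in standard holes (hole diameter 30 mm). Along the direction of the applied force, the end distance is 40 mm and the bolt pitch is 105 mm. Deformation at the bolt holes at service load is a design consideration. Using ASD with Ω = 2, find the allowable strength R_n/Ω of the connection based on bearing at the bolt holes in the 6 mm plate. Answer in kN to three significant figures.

Per bolt r_n = 1.2 l_c t F_u ≤ 2.4 d t F_u; upper limit = 2.4 × 27 × 6 × 400 / 1000 = 155.5 kN.
Edge bolt: l_c = 40 − 30/2 = 25 mm → 1.2 × 25 × 6 × 400 / 1000 = 72 → r_n = 72 kN.
Interior bolts: l_c = 105 − 30 = 75 mm → 1.2 × 75 × 6 × 400 / 1000 = 216 → r_n = 155.5 kN.
R_n = 2 × 72 + 4 × 155.5 = 766.1 kN.
Allowable strength R_n/Ω = 766.1 / 2 = 383 kN.

383 kN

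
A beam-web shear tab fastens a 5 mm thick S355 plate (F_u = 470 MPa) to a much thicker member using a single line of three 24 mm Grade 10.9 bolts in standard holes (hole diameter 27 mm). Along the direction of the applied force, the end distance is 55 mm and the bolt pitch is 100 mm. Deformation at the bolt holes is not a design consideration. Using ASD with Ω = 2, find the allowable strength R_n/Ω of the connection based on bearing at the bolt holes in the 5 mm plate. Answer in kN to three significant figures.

Per bolt r_n = 1.5 l_c t F_u ≤ 3.0 d t F_u; upper limit = 3.0 × 24 × 5 × 470 / 1000 = 169.2 kN.
Edge bolt: l_c = 55 − 27/2 = 41.5 mm → 1.5 × 41.5 × 5 × 470 / 1000 = 146.3 → r_n = 146.3 kN.
Interior bolts: l_c = 100 − 27 = 73 mm → 1.5 × 73 × 5 × 470 / 1000 = 257.3 → r_n = 169.2 kN.
R_n = 1 × 146.3 + 2 × 169.2 = 484.7 kN.
Allowable strength R_n/Ω = 484.7 / 2 = 242 kN.

242 kN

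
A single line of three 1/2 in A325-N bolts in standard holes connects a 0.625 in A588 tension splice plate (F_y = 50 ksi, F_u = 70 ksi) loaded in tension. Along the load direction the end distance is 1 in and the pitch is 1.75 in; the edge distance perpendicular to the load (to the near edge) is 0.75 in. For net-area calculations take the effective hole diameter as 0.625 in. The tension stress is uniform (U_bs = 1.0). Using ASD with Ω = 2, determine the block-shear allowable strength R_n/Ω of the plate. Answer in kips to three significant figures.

Shear plane L_v = 1 + 2·1.75 = 4.5 in; A_gv = 4.5 × 0.625 = 2.812 in².
A_nv = (4.5 − 2.5·0.625) × 0.625 = 1.836 in².
A_nt = (0.75 − 0.5·0.625) × 0.625 = 0.2734 in².
0.6 F_u A_nv = 77.11 kips; 0.6 F_y A_gv = 84.38 kips → shear rupture governs the shear term.
R_n = 77.11 + 1.0 × 70 × 0.2734 = 96.25 kips.
Allowable strength R_n/Ω = 96.25 / 2 = 48.1 kips.

48.1 kips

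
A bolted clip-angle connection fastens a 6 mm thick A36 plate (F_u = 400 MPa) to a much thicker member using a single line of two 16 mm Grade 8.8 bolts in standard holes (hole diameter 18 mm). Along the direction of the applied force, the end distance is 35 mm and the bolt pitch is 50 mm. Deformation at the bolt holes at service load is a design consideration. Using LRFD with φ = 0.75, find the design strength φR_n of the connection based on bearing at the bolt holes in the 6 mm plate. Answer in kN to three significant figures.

125 kN

Per bolt r_n = 1.2 l_c t F_u ≤ 2.4 d t F_u; upper limit = 2.4 × 16 × 6 × 400 / 1000 = 92.16 kN.
Edge bolt: l_c = 35 − 18/2 = 26 mm → 1.2 × 26 × 6 × 400 / 1000 = 74.88 → r_n = 74.88 kN.
Interior bolts: l_c = 50 − 18 = 32 mm → 1.2 × 32 × 6 × 400 / 1000 = 92.16 → r_n = 92.16 kN.
R_n = 1 × 74.88 + 1 × 92.16 = 167 kN.
Design strength φR_n = 0.75 × 167 = 125 kN.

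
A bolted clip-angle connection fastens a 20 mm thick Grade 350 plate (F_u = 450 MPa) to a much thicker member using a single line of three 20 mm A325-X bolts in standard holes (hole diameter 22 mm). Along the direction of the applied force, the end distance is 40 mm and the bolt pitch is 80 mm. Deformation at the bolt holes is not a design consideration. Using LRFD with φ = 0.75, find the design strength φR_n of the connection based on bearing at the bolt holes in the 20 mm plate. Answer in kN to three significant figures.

Per bolt r_n = 1.5 l_c t F_u ≤ 3.0 d t F_u; upper limit = 3.0 × 20 × 20 × 450 / 1000 = 540 kN.
Edge bolt: l_c = 40 − 22/2 = 29 mm → 1.5 × 29 × 20 × 450 / 1000 = 391.5 → r_n = 391.5 kN.
Interior bolts: l_c = 80 − 22 = 58 mm → 1.5 × 58 × 20 × 450 / 1000 = 783 → r_n = 540 kN.
R_n = 1 × 391.5 + 2 × 540 = 1472 kN.
Design strength φR_n = 0.75 × 1472 = 1100 kN.

1100 kN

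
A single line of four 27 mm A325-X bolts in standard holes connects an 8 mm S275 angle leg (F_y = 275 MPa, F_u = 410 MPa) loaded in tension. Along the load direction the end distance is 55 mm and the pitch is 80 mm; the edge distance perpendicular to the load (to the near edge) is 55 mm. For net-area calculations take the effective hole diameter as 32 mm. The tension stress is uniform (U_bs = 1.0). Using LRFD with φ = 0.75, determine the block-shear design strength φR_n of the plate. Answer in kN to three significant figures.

Shear plane L_v = 55 + 3·80 = 295 mm; A_gv = 295 × 8 = 2360 mm².
A_nv = (295 − 3.5·32) × 8 = 1464 mm².
A_nt = (55 − 0.5·32) × 8 = 312 mm².
0.6 F_u A_nv = 360.1 kN; 0.6 F_y A_gv = 389.4 kN → shear rupture governs the shear term.
R_n = 360.1 + 1.0 × 410 × 312 / 1000 = 488.1 kN.
Design strength φR_n = 0.75 × 488.1 = 366 kN.

366 kN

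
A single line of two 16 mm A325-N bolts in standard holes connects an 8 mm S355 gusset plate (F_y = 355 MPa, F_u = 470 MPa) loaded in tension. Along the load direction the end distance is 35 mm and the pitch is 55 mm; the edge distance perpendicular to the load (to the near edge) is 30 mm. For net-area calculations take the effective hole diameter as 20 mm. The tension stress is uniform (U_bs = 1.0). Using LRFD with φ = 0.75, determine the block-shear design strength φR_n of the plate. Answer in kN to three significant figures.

158 kN

Shear plane L_v = 35 + 1·55 = 90 mm; A_gv = 90 × 8 = 720 mm².
A_nv = (90 − 1.5·20) × 8 = 480 mm².
A_nt = (30 − 0.5·20) × 8 = 160 mm².
0.6 F_u A_nv = 135.4 kN; 0.6 F_y A_gv = 153.4 kN → shear rupture governs the shear term.
R_n = 135.4 + 1.0 × 470 × 160 / 1000 = 210.6 kN.
Design strength φR_n = 0.75 × 210.6 = 158 kN.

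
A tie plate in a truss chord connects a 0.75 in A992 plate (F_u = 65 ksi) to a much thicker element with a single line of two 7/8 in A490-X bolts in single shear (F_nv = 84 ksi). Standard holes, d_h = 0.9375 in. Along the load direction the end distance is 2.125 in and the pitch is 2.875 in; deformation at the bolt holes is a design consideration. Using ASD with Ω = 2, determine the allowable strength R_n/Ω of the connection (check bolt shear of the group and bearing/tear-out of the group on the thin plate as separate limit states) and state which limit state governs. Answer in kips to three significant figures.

50.5 kips (bolt shear governs)

Bolt shear: A_b = π·0.875²/4 = 0.6013 in²; R_n = 84 × 0.6013 × 2 × 1 = 101 kips → 101 / 2 = 50.5 kips.
Bearing (1.2 l_c t F_u ≤ 2.4 d t F_u): upper limit = 2.4·0.875·0.75·65 = 102.4 kips.
  Edge l_c = 2.125 − 0.9375/2 = 1.656 → r_n = 96.89 kips; interior l_c = 2.875 − 0.9375 = 1.938 → r_n = 102.4 kips.
  R_n,bearing = 1·96.89 + 1·102.4 = 199.3 kips → 199.3 / 2 = 99.6 kips.
Bolt shear governs: 50.5 kips.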